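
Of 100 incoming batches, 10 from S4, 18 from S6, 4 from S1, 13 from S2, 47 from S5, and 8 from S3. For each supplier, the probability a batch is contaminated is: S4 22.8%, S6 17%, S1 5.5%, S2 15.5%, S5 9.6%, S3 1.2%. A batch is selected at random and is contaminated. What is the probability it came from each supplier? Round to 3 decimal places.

By Bayes' rule, posterior ∝ prior × likelihood:
  S4: 0.1 × 0.228 = 0.0228
  S6: 0.18 × 0.17 = 0.0306
  S1: 0.04 × 0.055 = 0.0022
  S2: 0.13 × 0.155 = 0.02015
  S5: 0.47 × 0.096 = 0.04512
  S3: 0.08 × 0.012 = 0.00096
Total = 0.12183.
P(S4 | contaminated) = 0.0228/0.12183 ≈ 0.187
P(S6 | contaminated) = 0.0306/0.12183 ≈ 0.251
P(S1 | contaminated) = 0.0022/0.12183 ≈ 0.018
P(S2 | contaminated) = 0.02015/0.12183 ≈ 0.165
P(S5 | contaminated) = 0.04512/0.12183 ≈ 0.370
P(S3 | contaminated) = 0.00096/0.12183 ≈ 0.008

S4 0.187, S6 0.251, S1 0.018, S2 0.165, S5 0.370, S3 0.008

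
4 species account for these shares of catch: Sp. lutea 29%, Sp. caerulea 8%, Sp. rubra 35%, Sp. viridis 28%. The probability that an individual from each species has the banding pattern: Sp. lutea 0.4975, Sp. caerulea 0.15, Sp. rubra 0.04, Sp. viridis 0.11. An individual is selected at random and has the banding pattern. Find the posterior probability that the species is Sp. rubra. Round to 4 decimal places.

0.0696

Unnormalized posteriors (prior × likelihood):
  Sp. lutea: 0.29 × 0.4975 = 0.144275
  Sp. caerulea: 0.08 × 0.15 = 0.012
  Sp. rubra: 0.35 × 0.04 = 0.014
  Sp. viridis: 0.28 × 0.11 = 0.0308
Total = 0.201075.
P(Sp. rubra | evidence) = 0.014 / 0.201075 ≈ 0.0696.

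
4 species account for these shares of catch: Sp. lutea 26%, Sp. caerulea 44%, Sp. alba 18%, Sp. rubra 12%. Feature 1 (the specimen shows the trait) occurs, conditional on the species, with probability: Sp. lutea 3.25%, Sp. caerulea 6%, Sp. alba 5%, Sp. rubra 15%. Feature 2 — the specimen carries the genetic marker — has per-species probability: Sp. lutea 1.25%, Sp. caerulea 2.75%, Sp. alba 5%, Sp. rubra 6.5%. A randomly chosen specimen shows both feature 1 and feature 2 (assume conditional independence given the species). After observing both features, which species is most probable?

Sp. rubra

Unnormalized posteriors (prior × likelihood):
  Sp. lutea: 0.26 × 0.0325 × 0.0125 = 0.000105625
  Sp. caerulea: 0.44 × 0.06 × 0.0275 = 0.000726
  Sp. alba: 0.18 × 0.05 × 0.05 = 0.00045
  Sp. rubra: 0.12 × 0.15 × 0.065 = 0.00117
Sum = 0.002451625.
Largest term belongs to Sp. rubra, so Sp. rubra is most probable.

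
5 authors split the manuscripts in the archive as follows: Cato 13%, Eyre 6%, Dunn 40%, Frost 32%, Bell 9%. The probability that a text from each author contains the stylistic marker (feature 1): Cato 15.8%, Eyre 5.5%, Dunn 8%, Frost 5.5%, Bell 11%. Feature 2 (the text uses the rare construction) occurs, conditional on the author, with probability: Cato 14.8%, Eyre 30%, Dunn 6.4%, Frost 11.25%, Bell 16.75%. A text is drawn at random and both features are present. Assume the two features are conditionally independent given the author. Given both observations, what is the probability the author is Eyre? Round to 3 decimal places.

Compute prior × likelihood for every hypothesis:
  Cato: 0.13 × 0.158 × 0.148 = 0.00303992
  Eyre: 0.06 × 0.055 × 0.3 = 0.00099
  Dunn: 0.4 × 0.08 × 0.064 = 0.002048
  Frost: 0.32 × 0.055 × 0.1125 = 0.00198
  Bell: 0.09 × 0.11 × 0.1675 = 0.00165825
Normalizing constant = 0.00971617.
P(Eyre | evidence) = 0.00099 / 0.00971617 ≈ 0.102.

0.102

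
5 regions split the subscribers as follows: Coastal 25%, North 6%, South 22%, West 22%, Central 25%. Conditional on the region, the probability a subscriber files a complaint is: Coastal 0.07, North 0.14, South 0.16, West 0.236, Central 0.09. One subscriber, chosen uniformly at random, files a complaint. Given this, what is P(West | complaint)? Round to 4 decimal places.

Prior × likelihood for each hypothesis:
  Coastal: 0.25 × 0.07 = 0.0175
  North: 0.06 × 0.14 = 0.0084
  South: 0.22 × 0.16 = 0.0352
  West: 0.22 × 0.236 = 0.05192
  Central: 0.25 × 0.09 = 0.0225
Normalizing constant = 0.13552.
P(West | evidence) = 0.05192 / 0.13552 ≈ 0.3831.

0.3831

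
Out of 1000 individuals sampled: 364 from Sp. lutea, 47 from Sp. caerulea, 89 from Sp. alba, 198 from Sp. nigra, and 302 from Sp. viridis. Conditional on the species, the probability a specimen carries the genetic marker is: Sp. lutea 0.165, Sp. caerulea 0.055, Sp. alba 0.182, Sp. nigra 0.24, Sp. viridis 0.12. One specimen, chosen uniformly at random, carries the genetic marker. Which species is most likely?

Compute prior × likelihood for every hypothesis:
  Sp. lutea: 0.364 × 0.165 = 0.06006
  Sp. caerulea: 0.047 × 0.055 = 0.002585
  Sp. alba: 0.089 × 0.182 = 0.016198
  Sp. nigra: 0.198 × 0.24 = 0.04752
  Sp. viridis: 0.302 × 0.12 = 0.03624
Normalizing constant = 0.162603.
Largest term belongs to Sp. lutea, so Sp. lutea is most probable.

Sp. lutea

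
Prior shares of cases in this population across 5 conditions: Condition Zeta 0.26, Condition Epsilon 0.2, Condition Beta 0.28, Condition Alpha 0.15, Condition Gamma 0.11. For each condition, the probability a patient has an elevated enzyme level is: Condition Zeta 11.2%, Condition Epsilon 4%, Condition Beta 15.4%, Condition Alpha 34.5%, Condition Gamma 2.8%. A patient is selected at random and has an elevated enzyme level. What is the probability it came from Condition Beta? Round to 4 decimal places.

By Bayes' rule, posterior ∝ prior × likelihood:
  Condition Zeta: 0.26 × 0.112 = 0.02912
  Condition Epsilon: 0.2 × 0.04 = 0.008
  Condition Beta: 0.28 × 0.154 = 0.04312
  Condition Alpha: 0.15 × 0.345 = 0.05175
  Condition Gamma: 0.11 × 0.028 = 0.00308
Sum = 0.13507.
P(Condition Beta | evidence) = 0.04312 / 0.13507 ≈ 0.3192.

0.3192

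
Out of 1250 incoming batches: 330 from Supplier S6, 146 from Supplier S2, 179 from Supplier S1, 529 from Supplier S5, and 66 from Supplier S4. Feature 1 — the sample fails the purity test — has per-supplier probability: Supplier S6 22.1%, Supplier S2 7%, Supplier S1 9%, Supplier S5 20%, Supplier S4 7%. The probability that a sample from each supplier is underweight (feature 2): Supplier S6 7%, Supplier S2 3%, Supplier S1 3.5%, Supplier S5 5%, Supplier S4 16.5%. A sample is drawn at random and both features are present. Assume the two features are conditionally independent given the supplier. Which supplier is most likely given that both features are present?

Supplier S5

By Bayes' rule, posterior ∝ prior × likelihood:
  Supplier S6: 0.264 × 0.221 × 0.07 = 0.00408408
  Supplier S2: 0.1168 × 0.07 × 0.03 = 0.00024528
  Supplier S1: 0.1432 × 0.09 × 0.035 = 0.00045108
  Supplier S5: 0.4232 × 0.2 × 0.05 = 0.004232
  Supplier S4: 0.0528 × 0.07 × 0.165 = 0.00060984
Normalizing constant = 0.00962228.
Largest term belongs to Supplier S5, so Supplier S5 is most probable.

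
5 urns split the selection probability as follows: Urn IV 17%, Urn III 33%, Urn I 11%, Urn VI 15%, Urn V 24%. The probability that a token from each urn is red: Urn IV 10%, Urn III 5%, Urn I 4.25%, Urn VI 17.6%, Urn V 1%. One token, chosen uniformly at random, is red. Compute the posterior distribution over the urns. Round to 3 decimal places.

Prior × likelihood for each hypothesis:
  Urn IV: 0.17 × 0.1 = 0.017
  Urn III: 0.33 × 0.05 = 0.0165
  Urn I: 0.11 × 0.0425 = 0.004675
  Urn VI: 0.15 × 0.176 = 0.0264
  Urn V: 0.24 × 0.01 = 0.0024
Normalizing constant = 0.066975.
P(Urn IV | red) = 0.017/0.066975 ≈ 0.254
P(Urn III | red) = 0.0165/0.066975 ≈ 0.246
P(Urn I | red) = 0.004675/0.066975 ≈ 0.070
P(Urn VI | red) = 0.0264/0.066975 ≈ 0.394
P(Urn V | red) = 0.0024/0.066975 ≈ 0.036

Urn IV 0.254, Urn III 0.246, Urn I 0.070, Urn VI 0.394, Urn V 0.036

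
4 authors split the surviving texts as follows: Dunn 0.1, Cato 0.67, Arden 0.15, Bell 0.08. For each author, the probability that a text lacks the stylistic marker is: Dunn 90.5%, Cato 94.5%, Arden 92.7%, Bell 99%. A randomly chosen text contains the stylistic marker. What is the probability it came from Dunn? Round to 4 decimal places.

Taking complements, P(marker | each) = Dunn 0.095, Cato 0.055, Arden 0.073, Bell 0.01.
Prior × likelihood for each hypothesis:
  Dunn: 0.1 × 0.095 = 0.0095
  Cato: 0.67 × 0.055 = 0.03685
  Arden: 0.15 × 0.073 = 0.01095
  Bell: 0.08 × 0.01 = 0.0008
Total = 0.0581.
P(Dunn | evidence) = 0.0095 / 0.0581 ≈ 0.1635.

0.1635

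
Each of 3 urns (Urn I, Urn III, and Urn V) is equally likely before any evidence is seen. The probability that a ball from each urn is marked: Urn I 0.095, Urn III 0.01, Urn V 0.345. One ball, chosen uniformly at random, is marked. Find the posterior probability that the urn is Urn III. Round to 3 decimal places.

With a uniform prior (1/3 each), posterior ∝ likelihood:
  Urn I: 0.095
  Urn III: 0.01
  Urn V: 0.345
Total = 0.45.
P(Urn III | evidence) = 0.01 / 0.45 ≈ 0.022.

0.022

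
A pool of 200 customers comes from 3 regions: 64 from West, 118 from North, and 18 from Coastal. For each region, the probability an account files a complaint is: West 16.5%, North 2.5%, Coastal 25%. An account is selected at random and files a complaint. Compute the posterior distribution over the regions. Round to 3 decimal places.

West 0.586, North 0.164, Coastal 0.250

By Bayes' rule, posterior ∝ prior × likelihood:
  West: 0.32 × 0.165 = 0.0528
  North: 0.59 × 0.025 = 0.01475
  Coastal: 0.09 × 0.25 = 0.0225
Sum = 0.09005.
P(West | complaint) = 0.0528/0.09005 ≈ 0.586
P(North | complaint) = 0.01475/0.09005 ≈ 0.164
P(Coastal | complaint) = 0.0225/0.09005 ≈ 0.250
(Check: 0.586+0.164+0.250 = 1.000.)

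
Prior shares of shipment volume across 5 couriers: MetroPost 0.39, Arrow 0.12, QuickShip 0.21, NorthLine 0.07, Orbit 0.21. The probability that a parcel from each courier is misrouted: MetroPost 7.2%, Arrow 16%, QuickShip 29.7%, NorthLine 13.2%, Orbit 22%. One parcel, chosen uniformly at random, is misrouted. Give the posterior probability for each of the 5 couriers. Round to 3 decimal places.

Compute prior × likelihood for every hypothesis:
  MetroPost: 0.39 × 0.072 = 0.02808
  Arrow: 0.12 × 0.16 = 0.0192
  QuickShip: 0.21 × 0.297 = 0.06237
  NorthLine: 0.07 × 0.132 = 0.00924
  Orbit: 0.21 × 0.22 = 0.0462
Sum = 0.16509.
P(MetroPost | misrouted) = 0.02808/0.16509 ≈ 0.170
P(Arrow | misrouted) = 0.0192/0.16509 ≈ 0.116
P(QuickShip | misrouted) = 0.06237/0.16509 ≈ 0.378
P(NorthLine | misrouted) = 0.00924/0.16509 ≈ 0.056
P(Orbit | misrouted) = 0.0462/0.16509 ≈ 0.280

MetroPost 0.170, Arrow 0.116, QuickShip 0.378, NorthLine 0.056, Orbit 0.280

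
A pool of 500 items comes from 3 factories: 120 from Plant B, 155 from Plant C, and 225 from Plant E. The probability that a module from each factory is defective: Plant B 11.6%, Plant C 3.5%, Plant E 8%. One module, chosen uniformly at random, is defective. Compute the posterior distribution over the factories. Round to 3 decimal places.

Unnormalized posteriors (prior × likelihood):
  Plant B: 0.24 × 0.116 = 0.02784
  Plant C: 0.31 × 0.035 = 0.01085
  Plant E: 0.45 × 0.08 = 0.036
Total = 0.07469.
P(Plant B | defective) = 0.02784/0.07469 ≈ 0.373
P(Plant C | defective) = 0.01085/0.07469 ≈ 0.145
P(Plant E | defective) = 0.036/0.07469 ≈ 0.482

Plant B 0.373, Plant C 0.145, Plant E 0.482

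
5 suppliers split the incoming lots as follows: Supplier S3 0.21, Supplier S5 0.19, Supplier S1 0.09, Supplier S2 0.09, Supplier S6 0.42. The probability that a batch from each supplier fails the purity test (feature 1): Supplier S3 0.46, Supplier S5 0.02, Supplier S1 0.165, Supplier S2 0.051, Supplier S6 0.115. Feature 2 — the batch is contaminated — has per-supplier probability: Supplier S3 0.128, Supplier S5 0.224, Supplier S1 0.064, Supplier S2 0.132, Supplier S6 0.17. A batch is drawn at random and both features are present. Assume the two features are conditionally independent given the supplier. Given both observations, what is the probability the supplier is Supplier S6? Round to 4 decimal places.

0.3573

Compute prior × likelihood for every hypothesis:
  Supplier S3: 0.21 × 0.46 × 0.128 = 0.0123648
  Supplier S5: 0.19 × 0.02 × 0.224 = 0.0008512
  Supplier S1: 0.09 × 0.165 × 0.064 = 0.0009504
  Supplier S2: 0.09 × 0.051 × 0.132 = 0.00060588
  Supplier S6: 0.42 × 0.115 × 0.17 = 0.008211
Total = 0.02298328.
P(Supplier S6 | evidence) = 0.008211 / 0.02298328 ≈ 0.3573.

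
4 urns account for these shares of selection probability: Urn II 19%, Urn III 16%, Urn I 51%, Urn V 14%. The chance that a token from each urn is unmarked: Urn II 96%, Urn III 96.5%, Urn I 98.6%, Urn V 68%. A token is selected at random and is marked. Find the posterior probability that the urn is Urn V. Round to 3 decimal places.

Taking complements, P(marked | each) = Urn II 0.04, Urn III 0.035, Urn I 0.014, Urn V 0.32.
Prior × likelihood for each hypothesis:
  Urn II: 0.19 × 0.04 = 0.0076
  Urn III: 0.16 × 0.035 = 0.0056
  Urn I: 0.51 × 0.014 = 0.00714
  Urn V: 0.14 × 0.32 = 0.0448
Total = 0.06514.
P(Urn V | evidence) = 0.0448 / 0.06514 ≈ 0.688.

0.688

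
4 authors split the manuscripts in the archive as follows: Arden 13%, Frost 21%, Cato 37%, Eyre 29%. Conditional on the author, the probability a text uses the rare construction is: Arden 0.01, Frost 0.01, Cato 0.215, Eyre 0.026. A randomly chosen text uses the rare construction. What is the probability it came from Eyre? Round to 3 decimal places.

By Bayes' rule, posterior ∝ prior × likelihood:
  Arden: 0.13 × 0.01 = 0.0013
  Frost: 0.21 × 0.01 = 0.0021
  Cato: 0.37 × 0.215 = 0.07955
  Eyre: 0.29 × 0.026 = 0.00754
Total = 0.09049.
P(Eyre | evidence) = 0.00754 / 0.09049 ≈ 0.083.

0.083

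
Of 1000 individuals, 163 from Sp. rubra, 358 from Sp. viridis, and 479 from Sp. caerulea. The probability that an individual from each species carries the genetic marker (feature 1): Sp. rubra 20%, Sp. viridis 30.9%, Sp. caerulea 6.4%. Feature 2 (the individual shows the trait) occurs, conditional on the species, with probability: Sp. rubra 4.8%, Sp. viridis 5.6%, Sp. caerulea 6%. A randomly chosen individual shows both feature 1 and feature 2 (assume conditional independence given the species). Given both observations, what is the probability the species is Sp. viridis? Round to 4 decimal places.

0.6454

Compute prior × likelihood for every hypothesis:
  Sp. rubra: 0.163 × 0.2 × 0.048 = 0.0015648
  Sp. viridis: 0.358 × 0.309 × 0.056 = 0.006194832
  Sp. caerulea: 0.479 × 0.064 × 0.06 = 0.00183936
Normalizing constant = 0.009598992.
P(Sp. viridis | evidence) = 0.006194832 / 0.009598992 ≈ 0.6454.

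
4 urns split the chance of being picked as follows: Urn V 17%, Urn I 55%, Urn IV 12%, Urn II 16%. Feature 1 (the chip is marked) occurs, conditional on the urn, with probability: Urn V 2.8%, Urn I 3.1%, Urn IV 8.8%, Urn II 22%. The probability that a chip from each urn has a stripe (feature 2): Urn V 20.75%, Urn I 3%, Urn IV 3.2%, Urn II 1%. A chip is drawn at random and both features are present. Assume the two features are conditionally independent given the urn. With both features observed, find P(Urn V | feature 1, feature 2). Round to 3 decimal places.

0.451

Prior × likelihood for each hypothesis:
  Urn V: 0.17 × 0.028 × 0.2075 = 0.0009877
  Urn I: 0.55 × 0.031 × 0.03 = 0.0005115
  Urn IV: 0.12 × 0.088 × 0.032 = 0.00033792
  Urn II: 0.16 × 0.22 × 0.01 = 0.000352
Sum = 0.00218912.
P(Urn V | evidence) = 0.0009877 / 0.00218912 ≈ 0.451.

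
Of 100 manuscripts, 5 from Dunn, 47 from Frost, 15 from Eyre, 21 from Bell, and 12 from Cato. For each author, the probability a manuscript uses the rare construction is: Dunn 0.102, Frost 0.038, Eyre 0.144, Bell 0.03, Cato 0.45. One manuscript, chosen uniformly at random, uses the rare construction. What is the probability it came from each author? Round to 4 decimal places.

Compute prior × likelihood for every hypothesis:
  Dunn: 0.05 × 0.102 = 0.0051
  Frost: 0.47 × 0.038 = 0.01786
  Eyre: 0.15 × 0.144 = 0.0216
  Bell: 0.21 × 0.03 = 0.0063
  Cato: 0.12 × 0.45 = 0.054
Sum = 0.10486.
P(Dunn | rare-form) = 0.0051/0.10486 ≈ 0.0486
P(Frost | rare-form) = 0.01786/0.10486 ≈ 0.1703
P(Eyre | rare-form) = 0.0216/0.10486 ≈ 0.2060
P(Bell | rare-form) = 0.0063/0.10486 ≈ 0.0601
P(Cato | rare-form) = 0.054/0.10486 ≈ 0.5150

Dunn 0.0486, Frost 0.1703, Eyre 0.2060, Bell 0.0601, Cato 0.5150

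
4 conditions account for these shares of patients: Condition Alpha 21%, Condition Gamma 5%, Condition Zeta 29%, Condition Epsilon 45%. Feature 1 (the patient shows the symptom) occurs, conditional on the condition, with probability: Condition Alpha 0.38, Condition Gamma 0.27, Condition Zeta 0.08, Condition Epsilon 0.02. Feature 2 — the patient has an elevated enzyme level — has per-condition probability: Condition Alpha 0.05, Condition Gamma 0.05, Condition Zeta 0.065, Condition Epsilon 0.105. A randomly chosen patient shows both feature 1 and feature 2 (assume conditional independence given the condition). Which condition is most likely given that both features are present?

Condition Alpha

Unnormalized posteriors (prior × likelihood):
  Condition Alpha: 0.21 × 0.38 × 0.05 = 0.00399
  Condition Gamma: 0.05 × 0.27 × 0.05 = 0.000675
  Condition Zeta: 0.29 × 0.08 × 0.065 = 0.001508
  Condition Epsilon: 0.45 × 0.02 × 0.105 = 0.000945
Total = 0.007118.
Largest term belongs to Condition Alpha, so Condition Alpha is most probable.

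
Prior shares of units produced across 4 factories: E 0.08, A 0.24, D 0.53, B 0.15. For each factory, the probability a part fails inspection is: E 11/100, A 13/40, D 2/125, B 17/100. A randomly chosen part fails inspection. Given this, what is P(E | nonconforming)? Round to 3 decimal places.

0.073

Prior × likelihood for each hypothesis:
  E: 0.08 × 0.11 = 0.0088
  A: 0.24 × 0.325 = 0.078
  D: 0.53 × 0.016 = 0.00848
  B: 0.15 × 0.17 = 0.0255
Sum = 0.12078.
P(E | evidence) = 0.0088 / 0.12078 ≈ 0.073.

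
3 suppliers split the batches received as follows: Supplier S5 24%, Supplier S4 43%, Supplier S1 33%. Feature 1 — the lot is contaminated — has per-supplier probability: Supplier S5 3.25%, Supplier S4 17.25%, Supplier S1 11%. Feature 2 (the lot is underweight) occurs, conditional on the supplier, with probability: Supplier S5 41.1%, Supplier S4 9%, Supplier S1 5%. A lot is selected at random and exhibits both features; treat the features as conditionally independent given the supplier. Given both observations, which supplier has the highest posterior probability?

Prior × likelihood for each hypothesis:
  Supplier S5: 0.24 × 0.0325 × 0.411 = 0.0032058
  Supplier S4: 0.43 × 0.1725 × 0.09 = 0.00667575
  Supplier S1: 0.33 × 0.11 × 0.05 = 0.001815
Total = 0.01169655.
Largest term belongs to Supplier S4, so Supplier S4 is most probable.

Supplier S4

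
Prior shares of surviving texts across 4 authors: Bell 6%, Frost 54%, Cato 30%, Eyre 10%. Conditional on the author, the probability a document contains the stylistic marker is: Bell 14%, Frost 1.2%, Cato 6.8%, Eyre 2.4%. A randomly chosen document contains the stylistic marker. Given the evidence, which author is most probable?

Cato

Unnormalized posteriors (prior × likelihood):
  Bell: 0.06 × 0.14 = 0.0084
  Frost: 0.54 × 0.012 = 0.00648
  Cato: 0.3 × 0.068 = 0.0204
  Eyre: 0.1 × 0.024 = 0.0024
Normalizing constant = 0.03768.
Largest term belongs to Cato, so Cato is most probable.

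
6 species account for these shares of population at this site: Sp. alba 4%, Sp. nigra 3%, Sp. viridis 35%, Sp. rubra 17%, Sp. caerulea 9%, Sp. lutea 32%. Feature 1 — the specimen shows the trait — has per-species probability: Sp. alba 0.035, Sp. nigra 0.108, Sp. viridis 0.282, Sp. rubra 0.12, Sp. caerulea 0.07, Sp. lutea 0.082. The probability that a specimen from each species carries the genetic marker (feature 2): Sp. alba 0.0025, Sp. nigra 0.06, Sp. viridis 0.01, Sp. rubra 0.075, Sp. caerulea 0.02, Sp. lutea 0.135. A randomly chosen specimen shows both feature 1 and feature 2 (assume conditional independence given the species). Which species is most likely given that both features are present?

Sp. lutea

Unnormalized posteriors (prior × likelihood):
  Sp. alba: 0.04 × 0.035 × 0.0025 = 0.0000035
  Sp. nigra: 0.03 × 0.108 × 0.06 = 0.0001944
  Sp. viridis: 0.35 × 0.282 × 0.01 = 0.000987
  Sp. rubra: 0.17 × 0.12 × 0.075 = 0.00153
  Sp. caerulea: 0.09 × 0.07 × 0.02 = 0.000126
  Sp. lutea: 0.32 × 0.082 × 0.135 = 0.0035424
Total = 0.0063833.
Largest term belongs to Sp. lutea, so Sp. lutea is most probable.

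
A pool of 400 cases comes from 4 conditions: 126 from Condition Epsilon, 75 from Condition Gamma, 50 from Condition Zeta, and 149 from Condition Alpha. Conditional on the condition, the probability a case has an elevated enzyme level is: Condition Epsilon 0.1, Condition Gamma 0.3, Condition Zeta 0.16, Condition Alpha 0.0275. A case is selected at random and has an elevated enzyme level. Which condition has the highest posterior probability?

Condition Gamma

Prior × likelihood for each hypothesis:
  Condition Epsilon: 0.315 × 0.1 = 0.0315
  Condition Gamma: 0.1875 × 0.3 = 0.05625
  Condition Zeta: 0.125 × 0.16 = 0.02
  Condition Alpha: 0.3725 × 0.0275 = 0.01024375
Total = 0.11799375.
Largest term belongs to Condition Gamma, so Condition Gamma is most probable.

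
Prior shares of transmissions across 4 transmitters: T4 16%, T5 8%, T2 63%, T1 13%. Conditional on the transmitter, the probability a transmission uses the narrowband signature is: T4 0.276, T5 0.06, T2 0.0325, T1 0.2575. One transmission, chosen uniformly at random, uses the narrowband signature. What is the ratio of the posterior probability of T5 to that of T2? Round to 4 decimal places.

0.2344

Prior × likelihood for each hypothesis:
  T4: 0.16 × 0.276 = 0.04416
  T5: 0.08 × 0.06 = 0.0048
  T2: 0.63 × 0.0325 = 0.020475
  T1: 0.13 × 0.2575 = 0.033475
Sum = 0.10291.
The ratio is 0.0048 / 0.020475 (the normalizer cancels) = 0.2344.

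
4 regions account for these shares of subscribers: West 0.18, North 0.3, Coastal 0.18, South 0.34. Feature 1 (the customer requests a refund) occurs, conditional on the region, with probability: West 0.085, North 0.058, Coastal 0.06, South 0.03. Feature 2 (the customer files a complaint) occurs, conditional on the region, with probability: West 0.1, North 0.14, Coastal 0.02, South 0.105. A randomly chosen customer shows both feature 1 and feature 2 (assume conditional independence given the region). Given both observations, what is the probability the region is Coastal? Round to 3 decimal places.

0.041

Prior × likelihood for each hypothesis:
  West: 0.18 × 0.085 × 0.1 = 0.00153
  North: 0.3 × 0.058 × 0.14 = 0.002436
  Coastal: 0.18 × 0.06 × 0.02 = 0.000216
  South: 0.34 × 0.03 × 0.105 = 0.001071
Sum = 0.005253.
P(Coastal | evidence) = 0.000216 / 0.005253 ≈ 0.041.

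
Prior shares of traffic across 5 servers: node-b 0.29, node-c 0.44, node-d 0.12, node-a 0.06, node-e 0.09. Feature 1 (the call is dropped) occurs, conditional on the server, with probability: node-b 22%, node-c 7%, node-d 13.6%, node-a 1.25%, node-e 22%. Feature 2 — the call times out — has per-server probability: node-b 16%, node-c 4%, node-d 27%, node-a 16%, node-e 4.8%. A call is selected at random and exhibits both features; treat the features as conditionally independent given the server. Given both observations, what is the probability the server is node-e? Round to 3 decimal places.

0.056

Prior × likelihood for each hypothesis:
  node-b: 0.29 × 0.22 × 0.16 = 0.010208
  node-c: 0.44 × 0.07 × 0.04 = 0.001232
  node-d: 0.12 × 0.136 × 0.27 = 0.0044064
  node-a: 0.06 × 0.0125 × 0.16 = 0.00012
  node-e: 0.09 × 0.22 × 0.048 = 0.0009504
Total = 0.0169168.
P(node-e | evidence) = 0.0009504 / 0.0169168 ≈ 0.056.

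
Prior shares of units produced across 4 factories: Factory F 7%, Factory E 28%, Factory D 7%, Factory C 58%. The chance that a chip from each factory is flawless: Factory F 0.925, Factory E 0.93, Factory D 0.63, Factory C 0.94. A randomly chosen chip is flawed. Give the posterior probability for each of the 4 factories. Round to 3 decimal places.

Factory F 0.061, Factory E 0.229, Factory D 0.303, Factory C 0.407

Taking complements, P(flawed | each) = Factory F 0.075, Factory E 0.07, Factory D 0.37, Factory C 0.06.
Compute prior × likelihood for every hypothesis:
  Factory F: 0.07 × 0.075 = 0.00525
  Factory E: 0.28 × 0.07 = 0.0196
  Factory D: 0.07 × 0.37 = 0.0259
  Factory C: 0.58 × 0.06 = 0.0348
Sum = 0.08555.
P(Factory F | flawed) = 0.00525/0.08555 ≈ 0.061
P(Factory E | flawed) = 0.0196/0.08555 ≈ 0.229
P(Factory D | flawed) = 0.0259/0.08555 ≈ 0.303
P(Factory C | flawed) = 0.0348/0.08555 ≈ 0.407
(Check: 0.061+0.229+0.303+0.407 = 1.000.)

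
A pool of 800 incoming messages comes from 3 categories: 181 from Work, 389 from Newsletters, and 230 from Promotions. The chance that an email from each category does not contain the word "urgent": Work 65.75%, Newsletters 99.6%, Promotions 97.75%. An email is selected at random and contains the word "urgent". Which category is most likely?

Taking complements, P(urgent-flag | each) = Work 0.3425, Newsletters 0.004, Promotions 0.0225.
Prior × likelihood for each hypothesis:
  Work: 0.22625 × 0.3425 = 0.077490625
  Newsletters: 0.48625 × 0.004 = 0.001945
  Promotions: 0.2875 × 0.0225 = 0.00646875
Sum = 0.085904375.
Largest term belongs to Work, so Work is most probable.

Work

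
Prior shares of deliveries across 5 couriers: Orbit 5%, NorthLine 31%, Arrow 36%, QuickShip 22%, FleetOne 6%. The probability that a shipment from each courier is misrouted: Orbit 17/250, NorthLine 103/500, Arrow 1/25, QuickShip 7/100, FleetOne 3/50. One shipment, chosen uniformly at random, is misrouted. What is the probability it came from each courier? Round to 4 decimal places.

Compute prior × likelihood for every hypothesis:
  Orbit: 0.05 × 0.068 = 0.0034
  NorthLine: 0.31 × 0.206 = 0.06386
  Arrow: 0.36 × 0.04 = 0.0144
  QuickShip: 0.22 × 0.07 = 0.0154
  FleetOne: 0.06 × 0.06 = 0.0036
Sum = 0.10066.
P(Orbit | misrouted) = 0.0034/0.10066 ≈ 0.0338
P(NorthLine | misrouted) = 0.06386/0.10066 ≈ 0.6344
P(Arrow | misrouted) = 0.0144/0.10066 ≈ 0.1431
P(QuickShip | misrouted) = 0.0154/0.10066 ≈ 0.1530
P(FleetOne | misrouted) = 0.0036/0.10066 ≈ 0.0358

Orbit 0.0338, NorthLine 0.6344, Arrow 0.1431, QuickShip 0.1530, FleetOne 0.0358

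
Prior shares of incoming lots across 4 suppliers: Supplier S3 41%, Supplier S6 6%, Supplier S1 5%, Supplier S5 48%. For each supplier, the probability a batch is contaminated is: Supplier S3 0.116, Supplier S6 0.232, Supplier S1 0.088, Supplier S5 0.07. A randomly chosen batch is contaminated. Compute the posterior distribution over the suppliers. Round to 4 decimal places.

Compute prior × likelihood for every hypothesis:
  Supplier S3: 0.41 × 0.116 = 0.04756
  Supplier S6: 0.06 × 0.232 = 0.01392
  Supplier S1: 0.05 × 0.088 = 0.0044
  Supplier S5: 0.48 × 0.07 = 0.0336
Sum = 0.09948.
P(Supplier S3 | contaminated) = 0.04756/0.09948 ≈ 0.4781
P(Supplier S6 | contaminated) = 0.01392/0.09948 ≈ 0.1399
P(Supplier S1 | contaminated) = 0.0044/0.09948 ≈ 0.0442
P(Supplier S5 | contaminated) = 0.0336/0.09948 ≈ 0.3378

Supplier S3 0.4781, Supplier S6 0.1399, Supplier S1 0.0442, Supplier S5 0.3378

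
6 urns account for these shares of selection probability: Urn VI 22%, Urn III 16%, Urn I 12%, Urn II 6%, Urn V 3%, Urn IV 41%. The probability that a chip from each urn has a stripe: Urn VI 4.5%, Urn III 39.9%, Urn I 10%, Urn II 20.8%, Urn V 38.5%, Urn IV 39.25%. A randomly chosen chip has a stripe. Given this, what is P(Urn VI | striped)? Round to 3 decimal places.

0.037

By Bayes' rule, posterior ∝ prior × likelihood:
  Urn VI: 0.22 × 0.045 = 0.0099
  Urn III: 0.16 × 0.399 = 0.06384
  Urn I: 0.12 × 0.1 = 0.012
  Urn II: 0.06 × 0.208 = 0.01248
  Urn V: 0.03 × 0.385 = 0.01155
  Urn IV: 0.41 × 0.3925 = 0.160925
Total = 0.270695.
P(Urn VI | evidence) = 0.0099 / 0.270695 ≈ 0.037.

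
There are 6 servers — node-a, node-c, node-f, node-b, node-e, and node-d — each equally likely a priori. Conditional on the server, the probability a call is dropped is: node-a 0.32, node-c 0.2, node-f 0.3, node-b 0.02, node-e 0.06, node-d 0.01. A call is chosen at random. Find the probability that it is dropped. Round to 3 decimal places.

Since the prior is uniform, the posterior is proportional to the likelihood:
  node-a: 0.32
  node-c: 0.2
  node-f: 0.3
  node-b: 0.02
  node-e: 0.06
  node-d: 0.01
P(dropped) = (1/6) × (0.32 + 0.2 + 0.3 + 0.02 + 0.06 + 0.01) = 0.91/6 ≈ 0.152.

0.152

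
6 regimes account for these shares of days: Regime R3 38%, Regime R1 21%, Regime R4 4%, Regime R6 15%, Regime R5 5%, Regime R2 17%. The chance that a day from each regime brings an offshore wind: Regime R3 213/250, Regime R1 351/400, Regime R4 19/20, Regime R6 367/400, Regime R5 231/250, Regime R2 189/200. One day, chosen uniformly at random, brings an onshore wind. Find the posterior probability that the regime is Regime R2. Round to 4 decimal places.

0.0854

Taking complements, P(onshore | each) = Regime R3 0.148, Regime R1 0.1225, Regime R4 0.05, Regime R6 0.0825, Regime R5 0.076, Regime R2 0.055.
By Bayes' rule, posterior ∝ prior × likelihood:
  Regime R3: 0.38 × 0.148 = 0.05624
  Regime R1: 0.21 × 0.1225 = 0.025725
  Regime R4: 0.04 × 0.05 = 0.002
  Regime R6: 0.15 × 0.0825 = 0.012375
  Regime R5: 0.05 × 0.076 = 0.0038
  Regime R2: 0.17 × 0.055 = 0.00935
Sum = 0.10949.
P(Regime R2 | evidence) = 0.00935 / 0.10949 ≈ 0.0854.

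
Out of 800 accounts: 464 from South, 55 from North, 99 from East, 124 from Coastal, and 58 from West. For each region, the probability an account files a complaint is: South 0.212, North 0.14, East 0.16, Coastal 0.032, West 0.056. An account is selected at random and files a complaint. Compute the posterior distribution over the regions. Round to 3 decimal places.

South 0.762, North 0.060, East 0.123, Coastal 0.031, West 0.025

Prior × likelihood for each hypothesis:
  South: 0.58 × 0.212 = 0.12296
  North: 0.06875 × 0.14 = 0.009625
  East: 0.12375 × 0.16 = 0.0198
  Coastal: 0.155 × 0.032 = 0.00496
  West: 0.0725 × 0.056 = 0.00406
Total = 0.161405.
P(South | complaint) = 0.12296/0.161405 ≈ 0.762
P(North | complaint) = 0.009625/0.161405 ≈ 0.060
P(East | complaint) = 0.0198/0.161405 ≈ 0.123
P(Coastal | complaint) = 0.00496/0.161405 ≈ 0.031
P(West | complaint) = 0.00406/0.161405 ≈ 0.025
(Check: 0.762+0.060+0.123+0.031+0.025 = 1.001.)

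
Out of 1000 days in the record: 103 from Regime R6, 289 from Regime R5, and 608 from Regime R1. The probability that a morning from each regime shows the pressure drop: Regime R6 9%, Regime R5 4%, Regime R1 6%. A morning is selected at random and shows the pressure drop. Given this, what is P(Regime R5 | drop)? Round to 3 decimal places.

By Bayes' rule, posterior ∝ prior × likelihood:
  Regime R6: 0.103 × 0.09 = 0.00927
  Regime R5: 0.289 × 0.04 = 0.01156
  Regime R1: 0.608 × 0.06 = 0.03648
Total = 0.05731.
P(Regime R5 | evidence) = 0.01156 / 0.05731 ≈ 0.202.

0.202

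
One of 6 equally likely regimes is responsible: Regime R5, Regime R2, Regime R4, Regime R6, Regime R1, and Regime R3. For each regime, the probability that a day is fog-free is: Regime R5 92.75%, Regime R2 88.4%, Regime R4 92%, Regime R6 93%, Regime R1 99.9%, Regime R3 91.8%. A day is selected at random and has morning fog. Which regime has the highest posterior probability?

Regime R2

Taking complements, P(fog | each) = Regime R5 0.0725, Regime R2 0.116, Regime R4 0.08, Regime R6 0.07, Regime R1 0.001, Regime R3 0.082.
Since the prior is uniform, the posterior is proportional to the likelihood:
  Regime R5: 0.0725
  Regime R2: 0.116
  Regime R4: 0.08
  Regime R6: 0.07
  Regime R1: 0.001
  Regime R3: 0.082
Sum = 0.4215.
Largest term belongs to Regime R2, so Regime R2 is most probable.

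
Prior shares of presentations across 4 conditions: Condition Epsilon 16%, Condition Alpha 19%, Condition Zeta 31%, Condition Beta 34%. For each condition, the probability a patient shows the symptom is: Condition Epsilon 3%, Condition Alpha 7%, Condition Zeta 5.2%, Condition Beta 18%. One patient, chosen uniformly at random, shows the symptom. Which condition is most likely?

Unnormalized posteriors (prior × likelihood):
  Condition Epsilon: 0.16 × 0.03 = 0.0048
  Condition Alpha: 0.19 × 0.07 = 0.0133
  Condition Zeta: 0.31 × 0.052 = 0.01612
  Condition Beta: 0.34 × 0.18 = 0.0612
Normalizing constant = 0.09542.
Largest term belongs to Condition Beta, so Condition Beta is most probable.

Condition Beta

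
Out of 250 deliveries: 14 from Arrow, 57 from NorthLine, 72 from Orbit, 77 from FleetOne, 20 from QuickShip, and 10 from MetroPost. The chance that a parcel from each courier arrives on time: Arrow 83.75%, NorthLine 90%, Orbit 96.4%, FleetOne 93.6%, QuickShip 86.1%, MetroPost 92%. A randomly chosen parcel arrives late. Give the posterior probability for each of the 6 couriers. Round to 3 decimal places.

Taking complements, P(late | each) = Arrow 0.1625, NorthLine 0.1, Orbit 0.036, FleetOne 0.064, QuickShip 0.139, MetroPost 0.08.
By Bayes' rule, posterior ∝ prior × likelihood:
  Arrow: 0.056 × 0.1625 = 0.0091
  NorthLine: 0.228 × 0.1 = 0.0228
  Orbit: 0.288 × 0.036 = 0.010368
  FleetOne: 0.308 × 0.064 = 0.019712
  QuickShip: 0.08 × 0.139 = 0.01112
  MetroPost: 0.04 × 0.08 = 0.0032
Sum = 0.0763.
P(Arrow | late) = 0.0091/0.0763 ≈ 0.119
P(NorthLine | late) = 0.0228/0.0763 ≈ 0.299
P(Orbit | late) = 0.010368/0.0763 ≈ 0.136
P(FleetOne | late) = 0.019712/0.0763 ≈ 0.258
P(QuickShip | late) = 0.01112/0.0763 ≈ 0.146
P(MetroPost | late) = 0.0032/0.0763 ≈ 0.042
(Check: 0.119+0.299+0.136+0.258+0.146+0.042 = 1.000.)

Arrow 0.119, NorthLine 0.299, Orbit 0.136, FleetOne 0.258, QuickShip 0.146, MetroPost 0.042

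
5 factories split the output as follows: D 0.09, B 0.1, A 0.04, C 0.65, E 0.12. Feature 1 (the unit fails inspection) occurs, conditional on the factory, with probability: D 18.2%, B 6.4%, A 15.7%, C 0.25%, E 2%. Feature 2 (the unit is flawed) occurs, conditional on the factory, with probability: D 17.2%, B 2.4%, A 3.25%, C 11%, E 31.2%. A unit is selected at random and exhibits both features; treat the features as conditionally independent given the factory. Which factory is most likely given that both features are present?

By Bayes' rule, posterior ∝ prior × likelihood:
  D: 0.09 × 0.182 × 0.172 = 0.00281736
  B: 0.1 × 0.064 × 0.024 = 0.0001536
  A: 0.04 × 0.157 × 0.0325 = 0.0002041
  C: 0.65 × 0.0025 × 0.11 = 0.00017875
  E: 0.12 × 0.02 × 0.312 = 0.0007488
Total = 0.00410261.
Largest term belongs to D, so D is most probable.

D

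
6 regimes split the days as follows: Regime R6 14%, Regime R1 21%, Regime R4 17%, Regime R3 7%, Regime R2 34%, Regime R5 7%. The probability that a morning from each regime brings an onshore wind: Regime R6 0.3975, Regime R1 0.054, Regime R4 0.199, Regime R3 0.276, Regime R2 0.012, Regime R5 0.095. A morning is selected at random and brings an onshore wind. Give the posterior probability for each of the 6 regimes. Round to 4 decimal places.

Compute prior × likelihood for every hypothesis:
  Regime R6: 0.14 × 0.3975 = 0.05565
  Regime R1: 0.21 × 0.054 = 0.01134
  Regime R4: 0.17 × 0.199 = 0.03383
  Regime R3: 0.07 × 0.276 = 0.01932
  Regime R2: 0.34 × 0.012 = 0.00408
  Regime R5: 0.07 × 0.095 = 0.00665
Sum = 0.13087.
P(Regime R6 | onshore) = 0.05565/0.13087 ≈ 0.4252
P(Regime R1 | onshore) = 0.01134/0.13087 ≈ 0.0867
P(Regime R4 | onshore) = 0.03383/0.13087 ≈ 0.2585
P(Regime R3 | onshore) = 0.01932/0.13087 ≈ 0.1476
P(Regime R2 | onshore) = 0.00408/0.13087 ≈ 0.0312
P(Regime R5 | onshore) = 0.00665/0.13087 ≈ 0.0508
(Check: 0.4252+0.0867+0.2585+0.1476+0.0312+0.0508 = 1.0000.)

Regime R6 0.4252, Regime R1 0.0867, Regime R4 0.2585, Regime R3 0.1476, Regime R2 0.0312, Regime R5 0.0508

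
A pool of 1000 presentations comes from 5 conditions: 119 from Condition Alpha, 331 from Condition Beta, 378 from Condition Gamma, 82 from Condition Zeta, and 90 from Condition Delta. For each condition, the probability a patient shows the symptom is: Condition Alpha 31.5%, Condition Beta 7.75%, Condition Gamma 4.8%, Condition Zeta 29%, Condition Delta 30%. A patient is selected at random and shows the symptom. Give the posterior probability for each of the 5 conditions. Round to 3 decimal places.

Condition Alpha 0.284, Condition Beta 0.194, Condition Gamma 0.137, Condition Zeta 0.180, Condition Delta 0.204

Prior × likelihood for each hypothesis:
  Condition Alpha: 0.119 × 0.315 = 0.037485
  Condition Beta: 0.331 × 0.0775 = 0.0256525
  Condition Gamma: 0.378 × 0.048 = 0.018144
  Condition Zeta: 0.082 × 0.29 = 0.02378
  Condition Delta: 0.09 × 0.3 = 0.027
Normalizing constant = 0.1320615.
P(Condition Alpha | symptomatic) = 0.037485/0.1320615 ≈ 0.284
P(Condition Beta | symptomatic) = 0.0256525/0.1320615 ≈ 0.194
P(Condition Gamma | symptomatic) = 0.018144/0.1320615 ≈ 0.137
P(Condition Zeta | symptomatic) = 0.02378/0.1320615 ≈ 0.180
P(Condition Delta | symptomatic) = 0.027/0.1320615 ≈ 0.204
(Check: 0.284+0.194+0.137+0.180+0.204 = 0.999.)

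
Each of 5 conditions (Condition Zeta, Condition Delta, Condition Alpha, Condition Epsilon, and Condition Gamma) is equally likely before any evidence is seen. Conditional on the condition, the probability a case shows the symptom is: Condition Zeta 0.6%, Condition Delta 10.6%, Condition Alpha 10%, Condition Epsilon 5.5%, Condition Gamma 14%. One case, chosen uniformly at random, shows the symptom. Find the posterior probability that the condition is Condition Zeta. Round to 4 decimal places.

With a uniform prior (1/5 each), posterior ∝ likelihood:
  Condition Zeta: 0.006
  Condition Delta: 0.106
  Condition Alpha: 0.1
  Condition Epsilon: 0.055
  Condition Gamma: 0.14
Normalizing constant = 0.407.
P(Condition Zeta | evidence) = 0.006 / 0.407 ≈ 0.0147.

0.0147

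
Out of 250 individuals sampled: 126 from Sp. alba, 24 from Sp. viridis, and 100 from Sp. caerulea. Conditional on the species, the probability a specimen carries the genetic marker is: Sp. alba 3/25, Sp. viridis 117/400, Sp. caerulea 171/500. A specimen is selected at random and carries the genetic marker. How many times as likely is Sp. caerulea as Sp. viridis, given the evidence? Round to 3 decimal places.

4.872

Prior × likelihood for each hypothesis:
  Sp. alba: 0.504 × 0.12 = 0.06048
  Sp. viridis: 0.096 × 0.2925 = 0.02808
  Sp. caerulea: 0.4 × 0.342 = 0.1368
Normalizing constant = 0.22536.
The ratio is 0.1368 / 0.02808 (the normalizer cancels) = 4.872.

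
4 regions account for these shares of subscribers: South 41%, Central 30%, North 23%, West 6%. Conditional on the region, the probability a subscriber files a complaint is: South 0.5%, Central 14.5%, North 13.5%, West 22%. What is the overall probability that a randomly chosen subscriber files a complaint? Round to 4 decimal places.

0.0898

Unnormalized posteriors (prior × likelihood):
  South: 0.41 × 0.005 = 0.00205
  Central: 0.3 × 0.145 = 0.0435
  North: 0.23 × 0.135 = 0.03105
  West: 0.06 × 0.22 = 0.0132
P(complaint) = 0.00205 + 0.0435 + 0.03105 + 0.0132 = 0.0898 → 0.0898.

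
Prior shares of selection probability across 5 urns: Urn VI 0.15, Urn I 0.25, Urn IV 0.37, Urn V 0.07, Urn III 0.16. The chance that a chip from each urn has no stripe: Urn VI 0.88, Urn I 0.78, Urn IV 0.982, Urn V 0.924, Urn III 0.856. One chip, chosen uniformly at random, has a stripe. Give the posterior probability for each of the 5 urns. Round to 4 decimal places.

Urn VI 0.1666, Urn I 0.5092, Urn IV 0.0617, Urn V 0.0493, Urn III 0.2133

Taking complements, P(striped | each) = Urn VI 0.12, Urn I 0.22, Urn IV 0.018, Urn V 0.076, Urn III 0.144.
Compute prior × likelihood for every hypothesis:
  Urn VI: 0.15 × 0.12 = 0.018
  Urn I: 0.25 × 0.22 = 0.055
  Urn IV: 0.37 × 0.018 = 0.00666
  Urn V: 0.07 × 0.076 = 0.00532
  Urn III: 0.16 × 0.144 = 0.02304
Total = 0.10802.
P(Urn VI | striped) = 0.018/0.10802 ≈ 0.1666
P(Urn I | striped) = 0.055/0.10802 ≈ 0.5092
P(Urn IV | striped) = 0.00666/0.10802 ≈ 0.0617
P(Urn V | striped) = 0.00532/0.10802 ≈ 0.0493
P(Urn III | striped) = 0.02304/0.10802 ≈ 0.2133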